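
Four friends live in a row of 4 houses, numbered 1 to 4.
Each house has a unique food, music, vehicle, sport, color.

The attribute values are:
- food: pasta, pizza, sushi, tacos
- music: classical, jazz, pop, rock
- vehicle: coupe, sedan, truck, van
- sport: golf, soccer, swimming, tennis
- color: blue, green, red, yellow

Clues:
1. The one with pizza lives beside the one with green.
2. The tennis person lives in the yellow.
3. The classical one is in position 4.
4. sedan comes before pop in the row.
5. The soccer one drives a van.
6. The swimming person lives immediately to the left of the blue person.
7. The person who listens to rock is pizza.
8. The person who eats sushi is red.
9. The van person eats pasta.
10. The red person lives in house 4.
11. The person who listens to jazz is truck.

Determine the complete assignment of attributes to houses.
Solution:

House | Food | Music | Vehicle | Sport | Color
----------------------------------------------
  1   | pizza | rock | sedan | tennis | yellow
  2   | tacos | jazz | truck | swimming | green
  3   | pasta | pop | van | soccer | blue
  4   | sushi | classical | coupe | golf | red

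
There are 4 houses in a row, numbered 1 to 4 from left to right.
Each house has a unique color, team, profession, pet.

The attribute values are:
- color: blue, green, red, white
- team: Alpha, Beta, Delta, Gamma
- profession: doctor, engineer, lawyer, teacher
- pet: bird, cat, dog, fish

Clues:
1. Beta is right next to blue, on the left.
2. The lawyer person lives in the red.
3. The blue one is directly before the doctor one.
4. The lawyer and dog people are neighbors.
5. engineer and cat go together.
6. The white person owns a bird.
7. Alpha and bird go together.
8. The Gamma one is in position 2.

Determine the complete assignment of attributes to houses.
Solution:

House | Color | Team | Profession | Pet
---------------------------------------
  1   | red | Beta | lawyer | fish
  2   | blue | Gamma | teacher | dog
  3   | white | Alpha | doctor | bird
  4   | green | Delta | engineer | cat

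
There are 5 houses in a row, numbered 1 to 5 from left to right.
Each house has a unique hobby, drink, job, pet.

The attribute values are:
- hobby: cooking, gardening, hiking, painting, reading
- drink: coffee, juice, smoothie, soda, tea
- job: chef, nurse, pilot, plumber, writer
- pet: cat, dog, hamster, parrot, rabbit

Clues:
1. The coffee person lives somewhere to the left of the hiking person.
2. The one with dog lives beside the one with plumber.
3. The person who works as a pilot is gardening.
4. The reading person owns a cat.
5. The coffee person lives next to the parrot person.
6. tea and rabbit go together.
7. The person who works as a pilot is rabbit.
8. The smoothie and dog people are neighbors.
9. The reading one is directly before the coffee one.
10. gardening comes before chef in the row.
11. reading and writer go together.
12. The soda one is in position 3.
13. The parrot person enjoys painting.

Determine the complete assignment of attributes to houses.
Solution:

House | Hobby | Drink | Job | Pet
---------------------------------
  1   | reading | smoothie | writer | cat
  2   | cooking | coffee | nurse | dog
  3   | painting | soda | plumber | parrot
  4   | gardening | tea | pilot | rabbit
  5   | hiking | juice | chef | hamster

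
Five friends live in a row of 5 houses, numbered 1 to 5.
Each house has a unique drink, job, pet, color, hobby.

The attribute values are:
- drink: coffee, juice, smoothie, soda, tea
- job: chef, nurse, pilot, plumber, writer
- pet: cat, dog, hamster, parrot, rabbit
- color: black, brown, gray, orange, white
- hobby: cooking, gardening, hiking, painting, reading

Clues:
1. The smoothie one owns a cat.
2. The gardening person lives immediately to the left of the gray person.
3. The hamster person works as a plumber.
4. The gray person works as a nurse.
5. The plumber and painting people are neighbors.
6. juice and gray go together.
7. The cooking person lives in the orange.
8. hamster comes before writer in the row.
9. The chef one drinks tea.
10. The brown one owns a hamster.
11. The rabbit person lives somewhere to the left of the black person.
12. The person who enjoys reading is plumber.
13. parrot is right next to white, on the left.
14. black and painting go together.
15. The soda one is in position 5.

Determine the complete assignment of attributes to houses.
Solution:

House | Drink | Job | Pet | Color | Hobby
-----------------------------------------
  1   | tea | chef | parrot | orange | cooking
  2   | smoothie | pilot | cat | white | gardening
  3   | juice | nurse | rabbit | gray | hiking
  4   | coffee | plumber | hamster | brown | reading
  5   | soda | writer | dog | black | painting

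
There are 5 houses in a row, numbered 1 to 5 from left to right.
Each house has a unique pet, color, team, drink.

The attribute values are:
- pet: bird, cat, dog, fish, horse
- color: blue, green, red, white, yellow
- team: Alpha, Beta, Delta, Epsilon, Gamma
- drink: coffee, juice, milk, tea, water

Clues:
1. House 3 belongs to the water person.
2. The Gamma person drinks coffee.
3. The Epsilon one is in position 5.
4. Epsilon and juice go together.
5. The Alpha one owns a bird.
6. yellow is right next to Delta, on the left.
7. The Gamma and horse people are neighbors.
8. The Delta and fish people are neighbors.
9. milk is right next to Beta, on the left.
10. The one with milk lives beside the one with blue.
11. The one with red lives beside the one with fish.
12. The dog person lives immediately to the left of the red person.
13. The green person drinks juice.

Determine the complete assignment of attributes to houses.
Solution:

House | Pet | Color | Team | Drink
----------------------------------
  1   | dog | yellow | Gamma | coffee
  2   | horse | red | Delta | milk
  3   | fish | blue | Beta | water
  4   | bird | white | Alpha | tea
  5   | cat | green | Epsilon | juice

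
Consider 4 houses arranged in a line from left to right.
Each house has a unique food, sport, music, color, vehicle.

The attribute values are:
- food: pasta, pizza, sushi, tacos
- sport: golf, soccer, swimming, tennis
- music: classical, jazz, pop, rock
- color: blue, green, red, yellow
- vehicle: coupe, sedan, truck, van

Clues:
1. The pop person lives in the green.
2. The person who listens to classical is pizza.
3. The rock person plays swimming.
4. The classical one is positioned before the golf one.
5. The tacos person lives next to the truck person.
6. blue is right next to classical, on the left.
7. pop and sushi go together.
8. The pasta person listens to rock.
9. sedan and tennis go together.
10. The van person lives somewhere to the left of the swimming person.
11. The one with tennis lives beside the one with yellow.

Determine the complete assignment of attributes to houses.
Solution:

House | Food | Sport | Music | Color | Vehicle
----------------------------------------------
  1   | tacos | tennis | jazz | blue | sedan
  2   | pizza | soccer | classical | yellow | truck
  3   | sushi | golf | pop | green | van
  4   | pasta | swimming | rock | red | coupe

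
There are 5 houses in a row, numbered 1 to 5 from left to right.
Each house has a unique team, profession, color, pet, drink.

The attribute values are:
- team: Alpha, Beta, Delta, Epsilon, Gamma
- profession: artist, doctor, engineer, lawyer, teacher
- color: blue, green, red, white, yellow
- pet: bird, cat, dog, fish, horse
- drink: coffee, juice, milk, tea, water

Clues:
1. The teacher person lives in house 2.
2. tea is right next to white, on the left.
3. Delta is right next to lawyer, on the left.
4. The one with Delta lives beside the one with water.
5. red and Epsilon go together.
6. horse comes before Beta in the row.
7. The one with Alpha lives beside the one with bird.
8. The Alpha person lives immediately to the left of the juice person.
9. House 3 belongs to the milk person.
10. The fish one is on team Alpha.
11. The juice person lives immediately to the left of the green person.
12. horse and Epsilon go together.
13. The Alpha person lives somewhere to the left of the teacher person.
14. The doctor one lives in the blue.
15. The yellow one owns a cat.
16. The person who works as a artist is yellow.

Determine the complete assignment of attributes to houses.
Solution:

House | Team | Profession | Color | Pet | Drink
-----------------------------------------------
  1   | Alpha | doctor | blue | fish | tea
  2   | Gamma | teacher | white | bird | juice
  3   | Delta | engineer | green | dog | milk
  4   | Epsilon | lawyer | red | horse | water
  5   | Beta | artist | yellow | cat | coffee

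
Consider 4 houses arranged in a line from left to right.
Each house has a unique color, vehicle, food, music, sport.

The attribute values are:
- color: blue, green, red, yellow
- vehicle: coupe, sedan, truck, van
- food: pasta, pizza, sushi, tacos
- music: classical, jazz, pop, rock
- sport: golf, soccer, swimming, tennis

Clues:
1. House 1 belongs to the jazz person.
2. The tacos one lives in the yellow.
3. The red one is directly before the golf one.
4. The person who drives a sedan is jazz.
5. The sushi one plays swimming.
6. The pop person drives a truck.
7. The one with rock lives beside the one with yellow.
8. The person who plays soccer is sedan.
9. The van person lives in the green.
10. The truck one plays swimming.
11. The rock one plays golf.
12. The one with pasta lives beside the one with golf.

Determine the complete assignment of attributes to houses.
Solution:

House | Color | Vehicle | Food | Music | Sport
----------------------------------------------
  1   | red | sedan | pasta | jazz | soccer
  2   | green | van | pizza | rock | golf
  3   | yellow | coupe | tacos | classical | tennis
  4   | blue | truck | sushi | pop | swimming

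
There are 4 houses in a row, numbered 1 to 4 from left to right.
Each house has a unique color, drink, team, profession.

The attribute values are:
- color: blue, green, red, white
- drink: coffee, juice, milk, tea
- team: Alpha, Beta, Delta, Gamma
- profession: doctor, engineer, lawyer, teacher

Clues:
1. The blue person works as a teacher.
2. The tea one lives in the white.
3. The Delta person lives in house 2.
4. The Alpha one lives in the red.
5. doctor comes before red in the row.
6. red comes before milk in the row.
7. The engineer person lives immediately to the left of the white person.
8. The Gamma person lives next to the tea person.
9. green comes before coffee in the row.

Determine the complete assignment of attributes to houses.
Solution:

House | Color | Drink | Team | Profession
-----------------------------------------
  1   | green | juice | Gamma | engineer
  2   | white | tea | Delta | doctor
  3   | red | coffee | Alpha | lawyer
  4   | blue | milk | Beta | teacher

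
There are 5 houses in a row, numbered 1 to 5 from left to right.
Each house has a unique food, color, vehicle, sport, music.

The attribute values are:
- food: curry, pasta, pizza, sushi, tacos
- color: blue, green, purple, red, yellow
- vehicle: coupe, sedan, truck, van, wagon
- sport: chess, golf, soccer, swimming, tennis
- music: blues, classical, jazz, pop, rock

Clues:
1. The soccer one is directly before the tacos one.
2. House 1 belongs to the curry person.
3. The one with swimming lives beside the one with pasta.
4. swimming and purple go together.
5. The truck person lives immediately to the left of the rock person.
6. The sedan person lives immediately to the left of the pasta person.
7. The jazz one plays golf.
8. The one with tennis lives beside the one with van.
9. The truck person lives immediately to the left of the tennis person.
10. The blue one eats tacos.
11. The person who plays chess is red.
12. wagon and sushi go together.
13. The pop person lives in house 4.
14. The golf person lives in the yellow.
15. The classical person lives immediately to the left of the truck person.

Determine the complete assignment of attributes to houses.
Solution:

House | Food | Color | Vehicle | Sport | Music
----------------------------------------------
  1   | curry | purple | sedan | swimming | classical
  2   | pasta | green | truck | soccer | blues
  3   | tacos | blue | coupe | tennis | rock
  4   | pizza | red | van | chess | pop
  5   | sushi | yellow | wagon | golf | jazz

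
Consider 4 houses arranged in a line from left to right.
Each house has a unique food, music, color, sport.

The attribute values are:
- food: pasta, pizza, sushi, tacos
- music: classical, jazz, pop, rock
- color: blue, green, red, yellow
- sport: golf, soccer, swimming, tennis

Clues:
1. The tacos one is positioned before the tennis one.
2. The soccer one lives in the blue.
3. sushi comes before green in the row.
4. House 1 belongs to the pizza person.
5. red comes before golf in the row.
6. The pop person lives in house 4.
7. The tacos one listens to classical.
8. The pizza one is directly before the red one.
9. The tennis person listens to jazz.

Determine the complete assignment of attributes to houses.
Solution:

House | Food | Music | Color | Sport
------------------------------------
  1   | pizza | rock | blue | soccer
  2   | tacos | classical | red | swimming
  3   | sushi | jazz | yellow | tennis
  4   | pasta | pop | green | golf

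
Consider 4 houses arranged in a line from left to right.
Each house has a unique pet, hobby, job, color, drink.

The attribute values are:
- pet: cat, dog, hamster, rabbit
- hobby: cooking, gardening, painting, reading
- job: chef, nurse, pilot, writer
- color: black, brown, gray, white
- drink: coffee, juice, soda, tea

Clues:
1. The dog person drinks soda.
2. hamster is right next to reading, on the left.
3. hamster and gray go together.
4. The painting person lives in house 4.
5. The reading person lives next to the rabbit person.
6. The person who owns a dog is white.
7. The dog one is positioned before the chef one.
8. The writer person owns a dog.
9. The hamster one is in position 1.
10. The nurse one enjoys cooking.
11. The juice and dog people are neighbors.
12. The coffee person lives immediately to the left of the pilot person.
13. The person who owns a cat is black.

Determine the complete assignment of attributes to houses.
Solution:

House | Pet | Hobby | Job | Color | Drink
-----------------------------------------
  1   | hamster | cooking | nurse | gray | juice
  2   | dog | reading | writer | white | soda
  3   | rabbit | gardening | chef | brown | coffee
  4   | cat | painting | pilot | black | tea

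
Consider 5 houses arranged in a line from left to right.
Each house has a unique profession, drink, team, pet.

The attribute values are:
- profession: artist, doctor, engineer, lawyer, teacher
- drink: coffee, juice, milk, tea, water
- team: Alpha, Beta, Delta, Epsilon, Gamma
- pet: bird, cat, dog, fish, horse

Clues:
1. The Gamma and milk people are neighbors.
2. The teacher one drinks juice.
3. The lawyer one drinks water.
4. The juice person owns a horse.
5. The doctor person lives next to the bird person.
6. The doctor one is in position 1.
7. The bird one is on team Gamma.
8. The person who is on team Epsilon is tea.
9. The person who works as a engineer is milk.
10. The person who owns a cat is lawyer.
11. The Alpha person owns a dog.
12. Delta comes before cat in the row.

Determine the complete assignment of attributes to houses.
Solution:

House | Profession | Drink | Team | Pet
---------------------------------------
  1   | doctor | tea | Epsilon | fish
  2   | artist | coffee | Gamma | bird
  3   | engineer | milk | Alpha | dog
  4   | teacher | juice | Delta | horse
  5   | lawyer | water | Beta | cat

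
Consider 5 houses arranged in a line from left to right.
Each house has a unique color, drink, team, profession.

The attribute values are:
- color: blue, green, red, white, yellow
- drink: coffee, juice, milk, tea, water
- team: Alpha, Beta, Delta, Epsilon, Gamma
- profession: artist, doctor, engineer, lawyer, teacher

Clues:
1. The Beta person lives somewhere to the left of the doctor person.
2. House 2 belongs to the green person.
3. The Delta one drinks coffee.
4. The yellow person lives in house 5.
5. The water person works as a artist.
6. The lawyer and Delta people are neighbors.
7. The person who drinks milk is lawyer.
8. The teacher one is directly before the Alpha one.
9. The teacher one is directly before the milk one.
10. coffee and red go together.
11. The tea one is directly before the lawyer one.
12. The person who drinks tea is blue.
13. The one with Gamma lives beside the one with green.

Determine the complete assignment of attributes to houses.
Solution:

House | Color | Drink | Team | Profession
-----------------------------------------
  1   | blue | tea | Gamma | teacher
  2   | green | milk | Alpha | lawyer
  3   | red | coffee | Delta | engineer
  4   | white | water | Beta | artist
  5   | yellow | juice | Epsilon | doctor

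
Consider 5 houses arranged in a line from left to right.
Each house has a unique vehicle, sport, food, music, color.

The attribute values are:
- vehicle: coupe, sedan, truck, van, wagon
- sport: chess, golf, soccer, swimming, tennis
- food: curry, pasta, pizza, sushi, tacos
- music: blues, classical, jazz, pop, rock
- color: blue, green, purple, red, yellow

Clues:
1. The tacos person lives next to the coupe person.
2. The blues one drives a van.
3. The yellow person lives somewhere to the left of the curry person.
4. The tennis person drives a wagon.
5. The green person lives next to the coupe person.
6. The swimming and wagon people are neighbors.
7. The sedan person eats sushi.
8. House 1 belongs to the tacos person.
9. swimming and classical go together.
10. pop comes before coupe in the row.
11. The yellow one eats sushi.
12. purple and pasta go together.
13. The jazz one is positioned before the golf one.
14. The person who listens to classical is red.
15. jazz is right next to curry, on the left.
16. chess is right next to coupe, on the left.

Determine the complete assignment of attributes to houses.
Solution:

House | Vehicle | Sport | Food | Music | Color
----------------------------------------------
  1   | truck | chess | tacos | pop | green
  2   | coupe | swimming | pizza | classical | red
  3   | wagon | tennis | pasta | rock | purple
  4   | sedan | soccer | sushi | jazz | yellow
  5   | van | golf | curry | blues | blue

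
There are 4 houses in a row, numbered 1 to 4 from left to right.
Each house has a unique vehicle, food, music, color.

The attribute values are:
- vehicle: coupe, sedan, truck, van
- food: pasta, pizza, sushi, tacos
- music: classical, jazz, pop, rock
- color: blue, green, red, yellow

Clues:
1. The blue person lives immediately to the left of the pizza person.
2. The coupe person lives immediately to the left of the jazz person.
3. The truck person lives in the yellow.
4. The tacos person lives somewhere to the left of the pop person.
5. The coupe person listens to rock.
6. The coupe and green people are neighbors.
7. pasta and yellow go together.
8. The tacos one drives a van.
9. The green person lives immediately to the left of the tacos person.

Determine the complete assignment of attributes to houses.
Solution:

House | Vehicle | Food | Music | Color
--------------------------------------
  1   | coupe | sushi | rock | blue
  2   | sedan | pizza | jazz | green
  3   | van | tacos | classical | red
  4   | truck | pasta | pop | yellow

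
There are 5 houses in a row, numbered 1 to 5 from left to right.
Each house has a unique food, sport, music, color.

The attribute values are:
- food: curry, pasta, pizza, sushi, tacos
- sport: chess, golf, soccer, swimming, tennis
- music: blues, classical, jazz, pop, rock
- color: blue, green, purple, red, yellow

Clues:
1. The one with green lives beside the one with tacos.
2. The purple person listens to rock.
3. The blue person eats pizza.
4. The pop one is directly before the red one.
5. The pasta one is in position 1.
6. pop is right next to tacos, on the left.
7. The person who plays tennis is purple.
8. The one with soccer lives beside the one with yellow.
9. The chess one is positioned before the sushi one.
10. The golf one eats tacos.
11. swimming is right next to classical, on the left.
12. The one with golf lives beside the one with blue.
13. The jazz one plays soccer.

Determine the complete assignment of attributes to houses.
Solution:

House | Food | Sport | Music | Color
------------------------------------
  1   | pasta | swimming | pop | green
  2   | tacos | golf | classical | red
  3   | pizza | soccer | jazz | blue
  4   | curry | chess | blues | yellow
  5   | sushi | tennis | rock | purple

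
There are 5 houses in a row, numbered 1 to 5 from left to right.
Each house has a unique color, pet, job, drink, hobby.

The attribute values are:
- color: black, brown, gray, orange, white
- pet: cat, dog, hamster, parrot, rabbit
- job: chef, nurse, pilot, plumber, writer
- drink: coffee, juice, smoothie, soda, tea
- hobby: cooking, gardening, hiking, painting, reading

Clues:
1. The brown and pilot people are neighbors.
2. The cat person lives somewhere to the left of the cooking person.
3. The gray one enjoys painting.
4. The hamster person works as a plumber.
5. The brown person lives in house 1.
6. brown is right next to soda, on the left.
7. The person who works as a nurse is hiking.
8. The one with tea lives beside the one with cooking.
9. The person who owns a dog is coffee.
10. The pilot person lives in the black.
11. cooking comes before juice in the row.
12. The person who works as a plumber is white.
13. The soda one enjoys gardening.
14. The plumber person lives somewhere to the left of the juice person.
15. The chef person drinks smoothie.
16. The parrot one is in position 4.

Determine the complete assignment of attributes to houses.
Solution:

House | Color | Pet | Job | Drink | Hobby
-----------------------------------------
  1   | brown | dog | nurse | coffee | hiking
  2   | black | cat | pilot | soda | gardening
  3   | white | hamster | plumber | tea | reading
  4   | orange | parrot | chef | smoothie | cooking
  5   | gray | rabbit | writer | juice | painting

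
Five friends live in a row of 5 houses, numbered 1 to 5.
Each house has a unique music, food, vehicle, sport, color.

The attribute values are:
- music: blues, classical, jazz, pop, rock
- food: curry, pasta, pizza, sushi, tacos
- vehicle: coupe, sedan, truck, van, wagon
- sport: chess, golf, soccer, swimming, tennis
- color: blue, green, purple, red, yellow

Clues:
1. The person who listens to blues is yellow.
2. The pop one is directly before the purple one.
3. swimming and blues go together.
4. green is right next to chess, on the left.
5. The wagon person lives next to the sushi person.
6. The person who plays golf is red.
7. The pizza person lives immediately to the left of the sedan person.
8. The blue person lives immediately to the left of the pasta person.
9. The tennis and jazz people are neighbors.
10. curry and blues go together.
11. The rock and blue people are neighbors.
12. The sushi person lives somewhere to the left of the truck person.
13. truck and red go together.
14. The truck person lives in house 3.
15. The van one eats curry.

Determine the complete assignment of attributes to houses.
Solution:

House | Music | Food | Vehicle | Sport | Color
----------------------------------------------
  1   | rock | pizza | wagon | tennis | green
  2   | jazz | sushi | sedan | chess | blue
  3   | pop | pasta | truck | golf | red
  4   | classical | tacos | coupe | soccer | purple
  5   | blues | curry | van | swimming | yellow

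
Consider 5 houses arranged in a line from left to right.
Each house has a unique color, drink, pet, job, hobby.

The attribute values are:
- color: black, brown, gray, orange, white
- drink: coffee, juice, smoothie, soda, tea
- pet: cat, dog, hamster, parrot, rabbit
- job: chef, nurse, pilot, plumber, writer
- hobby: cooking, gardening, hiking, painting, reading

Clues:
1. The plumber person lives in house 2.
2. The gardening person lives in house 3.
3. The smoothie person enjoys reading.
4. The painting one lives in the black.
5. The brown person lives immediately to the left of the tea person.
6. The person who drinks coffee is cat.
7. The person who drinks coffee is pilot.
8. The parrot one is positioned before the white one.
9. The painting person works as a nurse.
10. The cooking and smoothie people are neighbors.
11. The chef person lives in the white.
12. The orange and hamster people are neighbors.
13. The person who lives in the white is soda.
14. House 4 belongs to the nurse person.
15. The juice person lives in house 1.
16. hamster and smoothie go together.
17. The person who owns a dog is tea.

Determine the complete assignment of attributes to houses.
Solution:

House | Color | Drink | Pet | Job | Hobby
-----------------------------------------
  1   | orange | juice | parrot | writer | cooking
  2   | gray | smoothie | hamster | plumber | reading
  3   | brown | coffee | cat | pilot | gardening
  4   | black | tea | dog | nurse | painting
  5   | white | soda | rabbit | chef | hiking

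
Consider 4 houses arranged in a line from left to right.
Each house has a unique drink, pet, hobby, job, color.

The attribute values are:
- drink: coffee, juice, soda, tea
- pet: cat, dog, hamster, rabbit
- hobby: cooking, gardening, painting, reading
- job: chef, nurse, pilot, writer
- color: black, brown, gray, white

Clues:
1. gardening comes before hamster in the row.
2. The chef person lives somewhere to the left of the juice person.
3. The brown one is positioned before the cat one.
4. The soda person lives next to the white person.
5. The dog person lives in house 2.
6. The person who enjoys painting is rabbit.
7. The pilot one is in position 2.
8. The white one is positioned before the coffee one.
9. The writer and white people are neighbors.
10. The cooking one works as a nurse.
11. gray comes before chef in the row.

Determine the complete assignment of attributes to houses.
Solution:

House | Drink | Pet | Hobby | Job | Color
-----------------------------------------
  1   | soda | rabbit | painting | writer | gray
  2   | tea | dog | gardening | pilot | white
  3   | coffee | hamster | reading | chef | brown
  4   | juice | cat | cooking | nurse | black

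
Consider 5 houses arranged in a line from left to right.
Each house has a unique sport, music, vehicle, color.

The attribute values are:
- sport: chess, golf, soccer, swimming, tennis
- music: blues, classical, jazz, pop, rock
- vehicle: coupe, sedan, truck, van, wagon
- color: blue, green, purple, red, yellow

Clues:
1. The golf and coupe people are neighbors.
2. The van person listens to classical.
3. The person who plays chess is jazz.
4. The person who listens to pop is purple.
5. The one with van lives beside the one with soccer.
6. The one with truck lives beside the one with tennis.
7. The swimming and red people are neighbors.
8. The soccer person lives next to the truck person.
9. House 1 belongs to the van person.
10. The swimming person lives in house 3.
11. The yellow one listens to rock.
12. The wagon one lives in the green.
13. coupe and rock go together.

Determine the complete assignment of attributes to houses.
Solution:

House | Sport | Music | Vehicle | Color
---------------------------------------
  1   | golf | classical | van | blue
  2   | soccer | rock | coupe | yellow
  3   | swimming | pop | truck | purple
  4   | tennis | blues | sedan | red
  5   | chess | jazz | wagon | green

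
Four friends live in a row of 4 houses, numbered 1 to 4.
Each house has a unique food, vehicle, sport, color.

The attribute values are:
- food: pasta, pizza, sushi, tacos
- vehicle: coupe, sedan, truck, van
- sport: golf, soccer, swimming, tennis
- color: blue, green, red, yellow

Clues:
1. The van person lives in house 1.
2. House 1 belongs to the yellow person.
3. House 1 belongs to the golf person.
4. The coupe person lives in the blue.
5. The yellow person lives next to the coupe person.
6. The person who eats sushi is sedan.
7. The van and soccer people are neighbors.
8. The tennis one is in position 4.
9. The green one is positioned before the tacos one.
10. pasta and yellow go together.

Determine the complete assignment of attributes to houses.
Solution:

House | Food | Vehicle | Sport | Color
--------------------------------------
  1   | pasta | van | golf | yellow
  2   | pizza | coupe | soccer | blue
  3   | sushi | sedan | swimming | green
  4   | tacos | truck | tennis | red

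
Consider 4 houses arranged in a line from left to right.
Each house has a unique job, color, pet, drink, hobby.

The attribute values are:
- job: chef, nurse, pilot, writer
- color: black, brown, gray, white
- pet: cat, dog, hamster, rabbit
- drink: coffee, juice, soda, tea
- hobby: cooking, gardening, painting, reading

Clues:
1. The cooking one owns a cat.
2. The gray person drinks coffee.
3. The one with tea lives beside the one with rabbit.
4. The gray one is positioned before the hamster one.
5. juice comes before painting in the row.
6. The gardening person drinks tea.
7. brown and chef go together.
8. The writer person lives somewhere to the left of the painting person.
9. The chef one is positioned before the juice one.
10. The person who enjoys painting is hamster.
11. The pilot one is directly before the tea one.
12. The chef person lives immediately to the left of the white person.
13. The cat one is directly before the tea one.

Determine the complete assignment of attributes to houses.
Solution:

House | Job | Color | Pet | Drink | Hobby
-----------------------------------------
  1   | pilot | gray | cat | coffee | cooking
  2   | chef | brown | dog | tea | gardening
  3   | writer | white | rabbit | juice | reading
  4   | nurse | black | hamster | soda | painting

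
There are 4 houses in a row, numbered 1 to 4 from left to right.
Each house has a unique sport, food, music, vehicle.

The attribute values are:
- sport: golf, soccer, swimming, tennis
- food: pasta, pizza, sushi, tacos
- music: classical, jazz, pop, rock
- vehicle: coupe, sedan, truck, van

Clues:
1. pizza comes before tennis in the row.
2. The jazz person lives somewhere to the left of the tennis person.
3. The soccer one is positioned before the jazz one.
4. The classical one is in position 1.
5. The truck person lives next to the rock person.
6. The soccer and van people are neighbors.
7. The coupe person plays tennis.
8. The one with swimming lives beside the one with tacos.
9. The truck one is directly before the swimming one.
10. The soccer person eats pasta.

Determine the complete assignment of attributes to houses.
Solution:

House | Sport | Food | Music | Vehicle
--------------------------------------
  1   | soccer | pasta | classical | truck
  2   | swimming | pizza | rock | van
  3   | golf | tacos | jazz | sedan
  4   | tennis | sushi | pop | coupe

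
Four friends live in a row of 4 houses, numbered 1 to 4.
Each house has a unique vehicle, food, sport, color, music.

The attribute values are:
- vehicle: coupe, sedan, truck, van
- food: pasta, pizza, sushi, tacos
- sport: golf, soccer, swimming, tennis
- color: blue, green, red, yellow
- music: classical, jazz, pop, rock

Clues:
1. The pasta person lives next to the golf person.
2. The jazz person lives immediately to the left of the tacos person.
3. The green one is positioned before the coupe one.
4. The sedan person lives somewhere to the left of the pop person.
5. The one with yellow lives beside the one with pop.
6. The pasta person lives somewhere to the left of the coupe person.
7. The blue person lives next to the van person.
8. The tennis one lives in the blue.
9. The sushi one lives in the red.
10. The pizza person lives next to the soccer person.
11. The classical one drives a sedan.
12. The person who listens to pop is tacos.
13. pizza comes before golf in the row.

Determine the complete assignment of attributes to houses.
Solution:

House | Vehicle | Food | Sport | Color | Music
----------------------------------------------
  1   | sedan | pizza | tennis | blue | classical
  2   | van | pasta | soccer | yellow | jazz
  3   | truck | tacos | golf | green | pop
  4   | coupe | sushi | swimming | red | rock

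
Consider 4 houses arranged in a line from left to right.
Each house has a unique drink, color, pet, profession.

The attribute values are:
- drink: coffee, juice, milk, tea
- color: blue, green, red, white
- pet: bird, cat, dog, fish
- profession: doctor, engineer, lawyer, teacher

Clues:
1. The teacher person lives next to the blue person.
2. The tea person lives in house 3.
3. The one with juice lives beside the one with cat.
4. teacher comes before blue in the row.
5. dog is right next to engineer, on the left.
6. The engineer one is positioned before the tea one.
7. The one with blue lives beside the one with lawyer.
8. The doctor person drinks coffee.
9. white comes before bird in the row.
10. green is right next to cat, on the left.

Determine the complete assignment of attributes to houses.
Solution:

House | Drink | Color | Pet | Profession
----------------------------------------
  1   | juice | green | dog | teacher
  2   | milk | blue | cat | engineer
  3   | tea | white | fish | lawyer
  4   | coffee | red | bird | doctor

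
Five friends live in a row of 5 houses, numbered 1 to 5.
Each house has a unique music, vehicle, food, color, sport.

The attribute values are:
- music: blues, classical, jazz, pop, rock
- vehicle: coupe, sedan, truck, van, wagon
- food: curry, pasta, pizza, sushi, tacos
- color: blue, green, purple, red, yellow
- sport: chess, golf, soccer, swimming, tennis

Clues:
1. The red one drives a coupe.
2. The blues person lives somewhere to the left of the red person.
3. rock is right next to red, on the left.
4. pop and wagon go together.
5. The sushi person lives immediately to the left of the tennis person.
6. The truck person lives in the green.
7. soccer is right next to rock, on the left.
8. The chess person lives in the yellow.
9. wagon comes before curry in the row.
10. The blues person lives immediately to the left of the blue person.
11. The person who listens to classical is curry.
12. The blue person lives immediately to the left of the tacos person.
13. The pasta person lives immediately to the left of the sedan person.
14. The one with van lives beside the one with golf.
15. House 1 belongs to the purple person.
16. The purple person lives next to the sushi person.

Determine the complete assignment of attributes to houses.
Solution:

House | Music | Vehicle | Food | Color | Sport
----------------------------------------------
  1   | blues | van | pasta | purple | soccer
  2   | rock | sedan | sushi | blue | golf
  3   | jazz | coupe | tacos | red | tennis
  4   | pop | wagon | pizza | yellow | chess
  5   | classical | truck | curry | green | swimming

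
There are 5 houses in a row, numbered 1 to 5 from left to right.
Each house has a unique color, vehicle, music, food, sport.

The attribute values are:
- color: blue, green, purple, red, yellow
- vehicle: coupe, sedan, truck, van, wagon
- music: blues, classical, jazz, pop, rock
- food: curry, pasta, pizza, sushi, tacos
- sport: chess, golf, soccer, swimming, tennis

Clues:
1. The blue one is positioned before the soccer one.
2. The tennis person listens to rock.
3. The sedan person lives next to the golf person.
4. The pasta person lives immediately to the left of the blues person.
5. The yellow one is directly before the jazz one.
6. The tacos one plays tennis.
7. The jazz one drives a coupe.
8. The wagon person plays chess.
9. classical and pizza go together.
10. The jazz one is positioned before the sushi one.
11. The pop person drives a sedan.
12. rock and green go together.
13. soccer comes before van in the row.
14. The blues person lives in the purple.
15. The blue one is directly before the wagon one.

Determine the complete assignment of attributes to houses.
Solution:

House | Color | Vehicle | Music | Food | Sport
----------------------------------------------
  1   | yellow | sedan | pop | curry | swimming
  2   | blue | coupe | jazz | pasta | golf
  3   | purple | wagon | blues | sushi | chess
  4   | red | truck | classical | pizza | soccer
  5   | green | van | rock | tacos | tennis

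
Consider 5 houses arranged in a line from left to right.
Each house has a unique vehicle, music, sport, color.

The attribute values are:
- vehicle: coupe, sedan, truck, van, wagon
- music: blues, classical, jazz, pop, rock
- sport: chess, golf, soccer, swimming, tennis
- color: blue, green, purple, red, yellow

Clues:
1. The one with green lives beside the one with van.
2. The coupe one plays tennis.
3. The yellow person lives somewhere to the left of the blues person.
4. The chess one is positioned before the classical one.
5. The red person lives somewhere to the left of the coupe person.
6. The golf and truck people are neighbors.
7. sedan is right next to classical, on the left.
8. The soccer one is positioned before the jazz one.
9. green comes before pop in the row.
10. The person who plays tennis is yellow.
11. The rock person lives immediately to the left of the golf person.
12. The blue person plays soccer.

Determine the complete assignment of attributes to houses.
Solution:

House | Vehicle | Music | Sport | Color
---------------------------------------
  1   | sedan | rock | chess | green
  2   | van | classical | golf | red
  3   | truck | pop | soccer | blue
  4   | coupe | jazz | tennis | yellow
  5   | wagon | blues | swimming | purple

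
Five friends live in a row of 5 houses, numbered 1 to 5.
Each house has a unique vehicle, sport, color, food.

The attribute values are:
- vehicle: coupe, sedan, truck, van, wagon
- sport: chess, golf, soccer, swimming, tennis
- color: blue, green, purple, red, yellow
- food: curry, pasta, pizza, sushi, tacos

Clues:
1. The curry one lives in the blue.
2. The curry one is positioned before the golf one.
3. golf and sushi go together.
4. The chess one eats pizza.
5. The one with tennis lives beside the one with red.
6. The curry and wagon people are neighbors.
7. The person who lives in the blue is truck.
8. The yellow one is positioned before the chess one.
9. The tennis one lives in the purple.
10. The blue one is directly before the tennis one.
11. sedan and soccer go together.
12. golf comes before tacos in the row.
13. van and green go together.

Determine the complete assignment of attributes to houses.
Solution:

House | Vehicle | Sport | Color | Food
--------------------------------------
  1   | truck | swimming | blue | curry
  2   | wagon | tennis | purple | pasta
  3   | coupe | golf | red | sushi
  4   | sedan | soccer | yellow | tacos
  5   | van | chess | green | pizza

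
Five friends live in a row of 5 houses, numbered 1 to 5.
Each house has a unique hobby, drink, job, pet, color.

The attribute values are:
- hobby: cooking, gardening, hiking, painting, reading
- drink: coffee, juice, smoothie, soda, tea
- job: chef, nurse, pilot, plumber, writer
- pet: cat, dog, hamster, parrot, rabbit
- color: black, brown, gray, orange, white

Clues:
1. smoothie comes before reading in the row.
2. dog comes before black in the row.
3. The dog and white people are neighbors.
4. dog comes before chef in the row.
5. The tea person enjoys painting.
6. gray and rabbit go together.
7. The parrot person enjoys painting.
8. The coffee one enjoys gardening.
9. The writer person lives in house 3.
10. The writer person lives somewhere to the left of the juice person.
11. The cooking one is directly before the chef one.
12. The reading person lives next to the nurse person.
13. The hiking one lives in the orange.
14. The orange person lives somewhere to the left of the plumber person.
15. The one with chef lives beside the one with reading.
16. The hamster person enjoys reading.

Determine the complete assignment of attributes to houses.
Solution:

House | Hobby | Drink | Job | Pet | Color
-----------------------------------------
  1   | cooking | smoothie | pilot | dog | brown
  2   | painting | tea | chef | parrot | white
  3   | reading | soda | writer | hamster | black
  4   | hiking | juice | nurse | cat | orange
  5   | gardening | coffee | plumber | rabbit | gray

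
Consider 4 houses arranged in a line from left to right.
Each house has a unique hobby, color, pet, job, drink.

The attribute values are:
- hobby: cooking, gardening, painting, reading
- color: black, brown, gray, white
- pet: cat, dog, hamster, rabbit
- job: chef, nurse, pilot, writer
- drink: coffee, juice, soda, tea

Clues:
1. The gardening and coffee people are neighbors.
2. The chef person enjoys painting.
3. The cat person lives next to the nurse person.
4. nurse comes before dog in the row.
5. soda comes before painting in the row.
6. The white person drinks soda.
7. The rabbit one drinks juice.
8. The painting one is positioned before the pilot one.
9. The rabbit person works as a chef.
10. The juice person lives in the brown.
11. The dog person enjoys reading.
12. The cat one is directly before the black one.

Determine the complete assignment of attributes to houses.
Solution:

House | Hobby | Color | Pet | Job | Drink
-----------------------------------------
  1   | gardening | white | cat | writer | soda
  2   | cooking | black | hamster | nurse | coffee
  3   | painting | brown | rabbit | chef | juice
  4   | reading | gray | dog | pilot | tea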